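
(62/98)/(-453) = -31/22197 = -0.00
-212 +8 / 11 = -2324 / 11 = -211.27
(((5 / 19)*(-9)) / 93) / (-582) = 5 / 114266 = 0.00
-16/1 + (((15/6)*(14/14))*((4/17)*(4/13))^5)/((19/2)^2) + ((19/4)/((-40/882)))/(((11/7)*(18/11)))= -56.73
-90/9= -10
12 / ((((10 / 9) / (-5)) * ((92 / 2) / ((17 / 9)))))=-51 / 23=-2.22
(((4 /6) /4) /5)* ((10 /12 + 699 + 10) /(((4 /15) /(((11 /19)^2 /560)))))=515339 /9703680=0.05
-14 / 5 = -2.80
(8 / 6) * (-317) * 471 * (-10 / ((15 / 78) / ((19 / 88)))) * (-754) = -18537758044 / 11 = -1685250731.27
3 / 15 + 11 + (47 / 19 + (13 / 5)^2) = 9706 / 475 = 20.43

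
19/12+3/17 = 359/204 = 1.76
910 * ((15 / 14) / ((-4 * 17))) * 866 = -422175 / 34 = -12416.91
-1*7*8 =-56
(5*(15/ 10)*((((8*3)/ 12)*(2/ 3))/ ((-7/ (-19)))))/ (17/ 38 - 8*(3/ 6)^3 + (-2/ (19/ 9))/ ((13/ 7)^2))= -1220180/ 37191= -32.81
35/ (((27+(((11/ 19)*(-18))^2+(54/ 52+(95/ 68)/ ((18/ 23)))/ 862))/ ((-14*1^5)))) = -3.61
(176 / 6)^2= 7744 / 9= 860.44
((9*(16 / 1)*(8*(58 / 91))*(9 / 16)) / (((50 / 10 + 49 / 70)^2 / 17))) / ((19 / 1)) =7099200 / 624169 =11.37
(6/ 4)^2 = 9/ 4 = 2.25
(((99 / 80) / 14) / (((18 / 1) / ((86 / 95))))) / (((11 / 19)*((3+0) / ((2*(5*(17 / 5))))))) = 731 / 8400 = 0.09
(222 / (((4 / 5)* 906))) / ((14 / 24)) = 0.53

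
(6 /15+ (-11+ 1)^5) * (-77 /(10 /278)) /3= 71353047.92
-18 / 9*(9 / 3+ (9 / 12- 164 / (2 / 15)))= 4905 / 2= 2452.50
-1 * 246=-246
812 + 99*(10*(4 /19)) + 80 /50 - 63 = 91107 /95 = 959.02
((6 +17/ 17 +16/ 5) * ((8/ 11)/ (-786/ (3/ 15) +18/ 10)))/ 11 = -136/ 792187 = -0.00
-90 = -90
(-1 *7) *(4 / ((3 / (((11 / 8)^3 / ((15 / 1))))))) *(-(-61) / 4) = -568337 / 23040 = -24.67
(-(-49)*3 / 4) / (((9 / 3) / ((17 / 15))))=833 / 60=13.88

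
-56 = -56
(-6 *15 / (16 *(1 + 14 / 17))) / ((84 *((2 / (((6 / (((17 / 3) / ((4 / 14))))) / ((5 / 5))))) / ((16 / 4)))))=-135 / 6076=-0.02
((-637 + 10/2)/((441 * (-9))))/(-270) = -316/535815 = -0.00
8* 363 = 2904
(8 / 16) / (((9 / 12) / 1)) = 2 / 3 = 0.67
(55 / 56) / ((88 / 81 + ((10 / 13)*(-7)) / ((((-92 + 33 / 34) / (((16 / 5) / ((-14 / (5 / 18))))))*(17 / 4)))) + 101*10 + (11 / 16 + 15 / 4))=71698770 / 74135602639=0.00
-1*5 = -5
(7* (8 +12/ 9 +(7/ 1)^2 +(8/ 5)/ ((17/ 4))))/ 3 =104797/ 765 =136.99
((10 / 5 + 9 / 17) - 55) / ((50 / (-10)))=892 / 85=10.49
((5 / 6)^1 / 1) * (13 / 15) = 13 / 18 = 0.72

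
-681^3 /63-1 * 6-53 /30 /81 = -85271837501 /17010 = -5013041.59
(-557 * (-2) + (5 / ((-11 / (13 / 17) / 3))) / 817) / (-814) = -170195611 / 124362106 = -1.37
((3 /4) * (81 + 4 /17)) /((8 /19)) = 144.70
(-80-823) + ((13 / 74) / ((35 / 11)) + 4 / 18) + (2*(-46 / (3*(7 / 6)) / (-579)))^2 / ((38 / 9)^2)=-1980689396067169 / 2194128878130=-902.72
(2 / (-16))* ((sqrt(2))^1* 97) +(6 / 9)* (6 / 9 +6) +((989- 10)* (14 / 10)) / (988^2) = 195290477 / 43926480- 97* sqrt(2) / 8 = -12.70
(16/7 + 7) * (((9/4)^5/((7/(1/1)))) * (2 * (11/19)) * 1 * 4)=42220035/119168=354.29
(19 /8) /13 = 0.18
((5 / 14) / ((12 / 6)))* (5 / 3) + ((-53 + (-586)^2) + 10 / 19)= 547976743 / 1596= 343343.82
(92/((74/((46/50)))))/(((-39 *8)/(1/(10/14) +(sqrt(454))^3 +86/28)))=-120083 *sqrt(454)/72150-165577/10101000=-35.48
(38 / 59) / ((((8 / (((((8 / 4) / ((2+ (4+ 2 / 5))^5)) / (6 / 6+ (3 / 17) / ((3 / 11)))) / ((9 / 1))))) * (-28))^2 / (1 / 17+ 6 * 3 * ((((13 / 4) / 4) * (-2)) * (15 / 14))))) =-93931806640625 / 1481654529724231318134325248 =-0.00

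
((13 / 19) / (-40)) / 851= -13 / 646760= -0.00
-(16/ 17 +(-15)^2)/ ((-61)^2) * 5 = -19205/ 63257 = -0.30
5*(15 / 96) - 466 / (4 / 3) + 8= -10903 / 32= -340.72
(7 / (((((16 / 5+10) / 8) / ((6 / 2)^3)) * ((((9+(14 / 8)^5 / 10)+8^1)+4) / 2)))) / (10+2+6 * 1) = 204800 / 364331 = 0.56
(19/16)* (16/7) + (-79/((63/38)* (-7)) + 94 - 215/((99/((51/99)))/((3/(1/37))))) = -1102502/53361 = -20.66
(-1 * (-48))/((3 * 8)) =2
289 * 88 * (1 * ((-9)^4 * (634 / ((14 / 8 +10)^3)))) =65211803.42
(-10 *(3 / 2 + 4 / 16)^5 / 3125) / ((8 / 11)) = -184877 / 2560000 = -0.07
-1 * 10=-10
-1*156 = -156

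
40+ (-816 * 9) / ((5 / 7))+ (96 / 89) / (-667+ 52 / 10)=-5026936536 / 490835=-10241.60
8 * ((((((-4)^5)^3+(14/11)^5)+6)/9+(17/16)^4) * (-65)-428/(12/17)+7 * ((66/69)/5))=28237947490984962407197/455168778240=62038410455.51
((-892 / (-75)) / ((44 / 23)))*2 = 10258 / 825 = 12.43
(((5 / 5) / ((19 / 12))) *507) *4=1280.84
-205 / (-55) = 41 / 11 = 3.73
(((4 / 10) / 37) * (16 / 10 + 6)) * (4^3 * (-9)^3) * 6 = -21275136 / 925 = -23000.15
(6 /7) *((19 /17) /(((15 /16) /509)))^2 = 47886459392 /151725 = 315613.51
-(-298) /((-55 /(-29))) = 8642 /55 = 157.13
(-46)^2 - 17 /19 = 2115.11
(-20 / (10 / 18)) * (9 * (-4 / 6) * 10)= 2160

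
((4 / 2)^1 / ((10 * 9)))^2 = 0.00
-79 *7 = -553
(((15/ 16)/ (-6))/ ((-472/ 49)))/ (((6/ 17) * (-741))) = -4165/ 67152384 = -0.00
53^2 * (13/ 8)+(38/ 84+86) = 781381/ 168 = 4651.08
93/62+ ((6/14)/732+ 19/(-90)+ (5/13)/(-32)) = 10211261/7993440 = 1.28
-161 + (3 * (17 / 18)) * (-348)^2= 342967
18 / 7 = 2.57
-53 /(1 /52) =-2756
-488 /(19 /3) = -1464 /19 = -77.05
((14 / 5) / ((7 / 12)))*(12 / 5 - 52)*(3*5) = -17856 / 5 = -3571.20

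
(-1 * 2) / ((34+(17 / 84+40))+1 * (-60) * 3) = 0.02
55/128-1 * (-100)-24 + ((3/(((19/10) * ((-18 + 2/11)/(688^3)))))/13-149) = -3439089121087/1549184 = -2219935.86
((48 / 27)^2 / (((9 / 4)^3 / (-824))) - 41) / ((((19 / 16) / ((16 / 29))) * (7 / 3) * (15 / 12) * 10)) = -326070784 / 75917331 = -4.30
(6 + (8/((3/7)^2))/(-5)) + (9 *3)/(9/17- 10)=-40297/7245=-5.56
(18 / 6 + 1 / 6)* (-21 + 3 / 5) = -323 / 5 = -64.60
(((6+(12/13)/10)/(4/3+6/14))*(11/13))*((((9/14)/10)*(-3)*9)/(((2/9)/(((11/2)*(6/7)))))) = -235782657/2188550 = -107.73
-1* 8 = -8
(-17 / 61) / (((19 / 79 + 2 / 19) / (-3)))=25517 / 10553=2.42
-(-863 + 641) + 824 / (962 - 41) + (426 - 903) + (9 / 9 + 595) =314885 / 921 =341.89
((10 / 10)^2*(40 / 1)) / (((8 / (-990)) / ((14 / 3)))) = -23100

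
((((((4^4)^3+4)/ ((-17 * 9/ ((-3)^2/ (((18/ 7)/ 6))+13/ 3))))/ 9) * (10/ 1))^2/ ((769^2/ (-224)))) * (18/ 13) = -72835850784365240320000/ 14576857640397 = -4996677101.55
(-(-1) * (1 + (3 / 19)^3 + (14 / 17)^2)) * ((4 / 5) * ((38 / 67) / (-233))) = -26675344 / 8143400095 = -0.00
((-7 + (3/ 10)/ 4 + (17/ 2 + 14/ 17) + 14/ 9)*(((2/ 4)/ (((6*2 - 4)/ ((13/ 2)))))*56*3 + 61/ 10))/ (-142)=-2.07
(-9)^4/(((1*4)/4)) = 6561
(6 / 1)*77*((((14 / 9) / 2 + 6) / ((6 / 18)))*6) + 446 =56810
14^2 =196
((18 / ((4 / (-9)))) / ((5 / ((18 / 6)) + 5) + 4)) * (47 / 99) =-1269 / 704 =-1.80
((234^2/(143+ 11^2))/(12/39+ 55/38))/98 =375687/311542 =1.21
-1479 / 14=-105.64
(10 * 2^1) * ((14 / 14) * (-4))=-80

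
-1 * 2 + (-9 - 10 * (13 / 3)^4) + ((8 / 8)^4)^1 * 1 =-286420 / 81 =-3536.05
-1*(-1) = 1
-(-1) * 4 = 4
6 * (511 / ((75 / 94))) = 96068 / 25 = 3842.72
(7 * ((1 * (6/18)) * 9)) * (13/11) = 24.82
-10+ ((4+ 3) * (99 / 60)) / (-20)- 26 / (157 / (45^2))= -21724267 / 62800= -345.93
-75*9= -675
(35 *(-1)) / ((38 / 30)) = -27.63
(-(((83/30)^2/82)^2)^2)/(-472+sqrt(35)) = 2252292232139041 * sqrt(35)/6607561443335726400000000+132885241696203419/825945180416965800000000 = 0.00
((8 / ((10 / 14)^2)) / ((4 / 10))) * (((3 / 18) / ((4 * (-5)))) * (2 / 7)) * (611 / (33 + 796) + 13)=-26572 / 20725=-1.28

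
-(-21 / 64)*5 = 105 / 64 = 1.64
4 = 4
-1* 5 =-5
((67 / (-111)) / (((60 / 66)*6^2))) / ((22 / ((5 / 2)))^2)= -335 / 1406592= -0.00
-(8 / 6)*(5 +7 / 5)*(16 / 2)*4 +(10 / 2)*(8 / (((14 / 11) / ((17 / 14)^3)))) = -15615767 / 72030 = -216.80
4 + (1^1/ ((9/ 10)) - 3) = 19/ 9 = 2.11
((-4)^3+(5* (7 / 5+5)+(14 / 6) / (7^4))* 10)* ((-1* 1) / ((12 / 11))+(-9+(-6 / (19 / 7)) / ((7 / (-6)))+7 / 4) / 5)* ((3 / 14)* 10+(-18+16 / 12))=9103357021 / 1231713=7390.81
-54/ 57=-18/ 19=-0.95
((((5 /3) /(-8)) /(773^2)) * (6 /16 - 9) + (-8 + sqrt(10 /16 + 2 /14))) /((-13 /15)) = 8.22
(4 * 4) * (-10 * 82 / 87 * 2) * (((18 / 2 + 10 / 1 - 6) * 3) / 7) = -341120 / 203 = -1680.39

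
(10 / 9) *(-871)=-8710 / 9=-967.78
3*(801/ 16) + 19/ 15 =36349/ 240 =151.45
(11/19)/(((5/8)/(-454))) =-39952/95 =-420.55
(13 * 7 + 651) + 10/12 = 4457/6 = 742.83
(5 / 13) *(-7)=-35 / 13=-2.69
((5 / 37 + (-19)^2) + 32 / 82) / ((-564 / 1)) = -274217 / 427794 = -0.64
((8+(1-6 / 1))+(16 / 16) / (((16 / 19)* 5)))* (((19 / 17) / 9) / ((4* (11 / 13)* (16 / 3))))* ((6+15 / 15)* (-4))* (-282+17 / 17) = 125834891 / 718080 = 175.24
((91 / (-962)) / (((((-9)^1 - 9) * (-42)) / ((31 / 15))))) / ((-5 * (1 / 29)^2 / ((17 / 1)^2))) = 7534519 / 599400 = 12.57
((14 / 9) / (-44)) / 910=-1 / 25740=-0.00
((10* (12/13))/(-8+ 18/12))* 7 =-1680/169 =-9.94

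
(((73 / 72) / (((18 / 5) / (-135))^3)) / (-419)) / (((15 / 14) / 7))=11178125 / 13408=833.69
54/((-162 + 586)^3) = 27/38112512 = 0.00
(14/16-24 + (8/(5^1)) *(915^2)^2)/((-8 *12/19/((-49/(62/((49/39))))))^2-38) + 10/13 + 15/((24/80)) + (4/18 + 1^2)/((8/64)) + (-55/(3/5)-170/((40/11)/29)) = -2184599028440335613968895/23585451303024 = -92624855906.84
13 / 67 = 0.19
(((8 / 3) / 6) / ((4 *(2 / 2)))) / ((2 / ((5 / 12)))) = 0.02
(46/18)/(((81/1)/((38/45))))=874/32805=0.03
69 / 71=0.97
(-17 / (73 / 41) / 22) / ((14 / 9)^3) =-508113 / 4406864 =-0.12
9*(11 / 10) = 99 / 10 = 9.90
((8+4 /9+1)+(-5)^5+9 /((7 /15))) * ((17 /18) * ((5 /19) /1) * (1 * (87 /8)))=-480835225 /57456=-8368.76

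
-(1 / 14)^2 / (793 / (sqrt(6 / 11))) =-sqrt(66) / 1709708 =-0.00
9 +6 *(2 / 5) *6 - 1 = 112 / 5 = 22.40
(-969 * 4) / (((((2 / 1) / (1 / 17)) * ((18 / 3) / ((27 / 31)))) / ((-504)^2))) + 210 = -130303698 / 31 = -4203345.10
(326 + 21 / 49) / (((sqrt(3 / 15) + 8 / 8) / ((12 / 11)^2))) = 411300 / 847 - 82260 * sqrt(5) / 847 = 268.43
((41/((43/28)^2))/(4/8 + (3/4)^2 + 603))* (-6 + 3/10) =-0.16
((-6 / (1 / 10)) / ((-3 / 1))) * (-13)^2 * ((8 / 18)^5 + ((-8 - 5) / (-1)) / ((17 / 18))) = 46761874120 / 1003833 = 46583.32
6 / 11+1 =17 / 11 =1.55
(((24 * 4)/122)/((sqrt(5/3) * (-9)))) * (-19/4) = 76 * sqrt(15)/915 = 0.32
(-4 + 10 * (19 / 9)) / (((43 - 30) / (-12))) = -616 / 39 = -15.79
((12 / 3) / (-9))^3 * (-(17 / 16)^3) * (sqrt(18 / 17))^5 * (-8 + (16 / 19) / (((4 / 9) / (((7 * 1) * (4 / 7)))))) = -0.05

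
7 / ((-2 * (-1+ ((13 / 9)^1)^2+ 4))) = -567 / 824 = -0.69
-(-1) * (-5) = -5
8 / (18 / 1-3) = 8 / 15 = 0.53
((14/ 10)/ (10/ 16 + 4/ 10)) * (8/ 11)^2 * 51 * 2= 365568/ 4961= 73.69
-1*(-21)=21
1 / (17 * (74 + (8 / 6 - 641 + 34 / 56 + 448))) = -84 / 167161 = -0.00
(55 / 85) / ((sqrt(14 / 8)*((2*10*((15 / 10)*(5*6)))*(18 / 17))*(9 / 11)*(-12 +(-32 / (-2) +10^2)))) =121*sqrt(7) / 53071200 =0.00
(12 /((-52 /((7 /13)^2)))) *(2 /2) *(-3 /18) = 49 /4394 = 0.01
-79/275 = -0.29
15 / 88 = 0.17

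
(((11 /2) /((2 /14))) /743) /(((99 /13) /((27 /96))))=91 /47552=0.00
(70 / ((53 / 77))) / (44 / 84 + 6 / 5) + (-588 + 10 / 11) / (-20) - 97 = -9127013 / 1055230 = -8.65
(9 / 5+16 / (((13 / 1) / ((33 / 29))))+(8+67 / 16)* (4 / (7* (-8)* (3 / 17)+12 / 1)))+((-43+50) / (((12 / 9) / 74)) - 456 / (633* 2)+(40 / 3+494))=17596327919 / 19091280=921.69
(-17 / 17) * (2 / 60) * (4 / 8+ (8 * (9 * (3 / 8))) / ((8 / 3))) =-17 / 48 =-0.35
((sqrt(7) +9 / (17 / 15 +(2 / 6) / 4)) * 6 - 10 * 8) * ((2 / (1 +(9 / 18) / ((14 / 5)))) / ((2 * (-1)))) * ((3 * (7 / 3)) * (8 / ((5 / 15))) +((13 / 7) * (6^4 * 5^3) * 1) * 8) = 58410476800 / 803 - 134793408 * sqrt(7) / 11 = 40319425.62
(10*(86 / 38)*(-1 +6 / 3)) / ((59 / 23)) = 9890 / 1121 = 8.82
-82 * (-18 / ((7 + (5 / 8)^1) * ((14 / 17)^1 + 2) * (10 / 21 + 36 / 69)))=68.70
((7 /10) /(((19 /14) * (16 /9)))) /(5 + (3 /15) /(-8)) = 441 /7562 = 0.06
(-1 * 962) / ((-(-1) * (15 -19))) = 481 / 2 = 240.50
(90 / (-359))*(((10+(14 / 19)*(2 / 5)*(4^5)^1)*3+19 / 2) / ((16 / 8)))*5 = -8079165 / 13642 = -592.23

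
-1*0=0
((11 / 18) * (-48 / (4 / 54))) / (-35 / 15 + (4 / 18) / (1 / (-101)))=3564 / 223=15.98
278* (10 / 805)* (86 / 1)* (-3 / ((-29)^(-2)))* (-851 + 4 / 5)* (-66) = -33847417148688 / 805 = -42046480930.05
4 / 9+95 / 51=353 / 153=2.31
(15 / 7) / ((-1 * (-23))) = 15 / 161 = 0.09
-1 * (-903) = 903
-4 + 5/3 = -7/3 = -2.33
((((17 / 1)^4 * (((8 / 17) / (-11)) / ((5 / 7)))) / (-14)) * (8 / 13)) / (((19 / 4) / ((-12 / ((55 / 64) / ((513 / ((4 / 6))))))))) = -497398.24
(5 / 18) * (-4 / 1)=-10 / 9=-1.11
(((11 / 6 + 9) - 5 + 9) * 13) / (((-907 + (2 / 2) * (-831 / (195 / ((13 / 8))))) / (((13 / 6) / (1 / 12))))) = -601640 / 109671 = -5.49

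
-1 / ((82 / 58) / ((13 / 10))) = -377 / 410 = -0.92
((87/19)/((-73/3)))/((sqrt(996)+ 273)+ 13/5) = -899145/1299607904+ 6525 * sqrt(249)/1299607904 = -0.00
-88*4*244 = -85888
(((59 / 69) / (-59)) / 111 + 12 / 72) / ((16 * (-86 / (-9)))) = 2551 / 2341952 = 0.00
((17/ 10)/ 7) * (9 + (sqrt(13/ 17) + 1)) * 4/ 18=sqrt(221)/ 315 + 34/ 63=0.59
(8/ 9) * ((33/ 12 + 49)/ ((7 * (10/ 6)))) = 138/ 35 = 3.94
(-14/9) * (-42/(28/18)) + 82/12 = 293/6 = 48.83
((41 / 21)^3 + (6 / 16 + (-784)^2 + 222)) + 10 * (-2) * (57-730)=46552884895 / 74088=628345.82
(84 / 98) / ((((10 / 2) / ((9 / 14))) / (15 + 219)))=6318 / 245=25.79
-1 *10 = -10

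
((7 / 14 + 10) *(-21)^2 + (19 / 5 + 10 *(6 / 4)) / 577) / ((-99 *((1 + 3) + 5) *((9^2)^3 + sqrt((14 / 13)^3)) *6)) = -0.00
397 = 397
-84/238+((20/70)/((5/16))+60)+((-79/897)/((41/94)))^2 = 48770516425006/804765898755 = 60.60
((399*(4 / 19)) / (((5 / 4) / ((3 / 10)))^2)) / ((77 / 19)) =8208 / 6875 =1.19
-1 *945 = -945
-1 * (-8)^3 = 512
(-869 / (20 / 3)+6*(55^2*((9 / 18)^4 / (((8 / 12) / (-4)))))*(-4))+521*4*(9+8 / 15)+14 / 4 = 2817937 / 60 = 46965.62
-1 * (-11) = 11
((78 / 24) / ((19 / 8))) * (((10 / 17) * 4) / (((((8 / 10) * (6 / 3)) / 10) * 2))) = 10.06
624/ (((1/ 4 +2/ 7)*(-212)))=-1456/ 265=-5.49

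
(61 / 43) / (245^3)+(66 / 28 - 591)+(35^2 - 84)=698580854247 / 1264726750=552.36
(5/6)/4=5/24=0.21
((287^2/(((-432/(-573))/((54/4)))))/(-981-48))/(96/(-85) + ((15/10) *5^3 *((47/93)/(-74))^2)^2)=1269.20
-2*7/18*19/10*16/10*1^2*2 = -4.73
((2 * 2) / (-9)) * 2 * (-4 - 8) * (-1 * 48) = -512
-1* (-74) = 74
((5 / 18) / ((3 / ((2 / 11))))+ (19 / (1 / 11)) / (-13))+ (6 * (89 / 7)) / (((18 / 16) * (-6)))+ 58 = 828062 / 27027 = 30.64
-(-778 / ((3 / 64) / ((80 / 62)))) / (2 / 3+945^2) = 1991680 / 83051387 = 0.02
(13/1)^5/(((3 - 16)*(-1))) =28561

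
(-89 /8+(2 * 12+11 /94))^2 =23863225 /141376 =168.79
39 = 39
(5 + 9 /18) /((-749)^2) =11 /1122002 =0.00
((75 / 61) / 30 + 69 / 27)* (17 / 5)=48467 / 5490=8.83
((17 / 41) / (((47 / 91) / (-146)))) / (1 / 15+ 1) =-1693965 / 15416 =-109.88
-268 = -268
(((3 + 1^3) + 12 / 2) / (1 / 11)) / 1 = 110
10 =10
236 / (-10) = -118 / 5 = -23.60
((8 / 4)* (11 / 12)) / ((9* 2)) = 0.10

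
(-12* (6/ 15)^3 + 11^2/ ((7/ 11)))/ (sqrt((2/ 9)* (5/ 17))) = 497109* sqrt(170)/ 8750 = 740.74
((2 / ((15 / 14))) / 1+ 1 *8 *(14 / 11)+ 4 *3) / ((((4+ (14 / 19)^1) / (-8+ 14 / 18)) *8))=-4.58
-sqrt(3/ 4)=-sqrt(3)/ 2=-0.87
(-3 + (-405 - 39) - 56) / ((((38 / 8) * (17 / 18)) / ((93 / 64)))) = -421011 / 2584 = -162.93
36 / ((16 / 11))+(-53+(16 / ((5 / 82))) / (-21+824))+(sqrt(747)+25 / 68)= -1880806 / 68255+3 * sqrt(83)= -0.22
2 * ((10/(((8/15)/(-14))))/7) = -75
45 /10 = 9 /2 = 4.50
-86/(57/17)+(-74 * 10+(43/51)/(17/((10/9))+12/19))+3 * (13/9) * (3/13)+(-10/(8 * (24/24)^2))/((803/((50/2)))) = -7203871780795/9421319556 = -764.64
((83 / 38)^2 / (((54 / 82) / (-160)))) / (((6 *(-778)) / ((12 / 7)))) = 11297960 / 26541081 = 0.43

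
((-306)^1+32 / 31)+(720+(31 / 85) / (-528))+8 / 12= 192784213 / 463760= 415.70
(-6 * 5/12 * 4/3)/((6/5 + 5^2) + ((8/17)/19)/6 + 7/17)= -8075/64477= -0.13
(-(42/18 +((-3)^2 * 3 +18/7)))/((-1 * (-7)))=-670/147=-4.56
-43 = -43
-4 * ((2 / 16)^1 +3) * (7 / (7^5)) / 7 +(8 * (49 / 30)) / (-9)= -6591719 / 4537890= -1.45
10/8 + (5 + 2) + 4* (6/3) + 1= 69/4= 17.25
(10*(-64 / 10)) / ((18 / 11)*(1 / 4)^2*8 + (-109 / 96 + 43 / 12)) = -67584 / 3449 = -19.60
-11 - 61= -72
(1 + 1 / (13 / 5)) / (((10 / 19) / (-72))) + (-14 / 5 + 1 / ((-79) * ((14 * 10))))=-27636741 / 143780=-192.22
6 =6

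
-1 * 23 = -23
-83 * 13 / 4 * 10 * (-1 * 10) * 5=134875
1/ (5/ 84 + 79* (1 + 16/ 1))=84/ 112817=0.00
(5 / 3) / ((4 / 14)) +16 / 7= 341 / 42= 8.12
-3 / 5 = -0.60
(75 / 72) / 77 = 25 / 1848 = 0.01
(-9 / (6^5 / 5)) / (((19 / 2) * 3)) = -5 / 24624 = -0.00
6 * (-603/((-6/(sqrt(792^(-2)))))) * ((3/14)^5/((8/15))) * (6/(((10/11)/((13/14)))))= 1904877/481890304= 0.00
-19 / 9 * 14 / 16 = -1.85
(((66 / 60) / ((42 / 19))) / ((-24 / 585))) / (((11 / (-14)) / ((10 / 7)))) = 1235 / 56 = 22.05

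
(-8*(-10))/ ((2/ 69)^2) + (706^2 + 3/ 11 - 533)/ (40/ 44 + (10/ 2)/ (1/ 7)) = 43088836/ 395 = 109085.66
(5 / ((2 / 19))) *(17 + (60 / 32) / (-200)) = 103303 / 128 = 807.05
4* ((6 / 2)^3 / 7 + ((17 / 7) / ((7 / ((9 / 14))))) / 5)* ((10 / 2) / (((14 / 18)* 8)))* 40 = 1204470 / 2401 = 501.65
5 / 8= 0.62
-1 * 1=-1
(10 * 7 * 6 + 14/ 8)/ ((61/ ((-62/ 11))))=-52297/ 1342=-38.97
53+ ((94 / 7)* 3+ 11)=730 / 7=104.29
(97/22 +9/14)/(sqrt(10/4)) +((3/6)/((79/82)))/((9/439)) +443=389 * sqrt(10)/385 +332972/711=471.51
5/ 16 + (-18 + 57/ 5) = -503/ 80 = -6.29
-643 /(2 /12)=-3858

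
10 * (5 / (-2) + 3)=5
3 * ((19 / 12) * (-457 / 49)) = -8683 / 196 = -44.30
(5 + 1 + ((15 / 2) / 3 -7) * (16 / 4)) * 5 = -60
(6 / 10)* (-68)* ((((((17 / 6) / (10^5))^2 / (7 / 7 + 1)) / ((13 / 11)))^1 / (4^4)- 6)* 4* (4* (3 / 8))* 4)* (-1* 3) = -733224959999837871 / 41600000000000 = -17625.60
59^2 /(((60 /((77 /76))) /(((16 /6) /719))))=268037 /1229490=0.22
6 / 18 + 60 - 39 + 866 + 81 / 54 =5333 / 6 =888.83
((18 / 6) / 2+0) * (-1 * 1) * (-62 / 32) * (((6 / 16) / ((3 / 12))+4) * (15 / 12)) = 5115 / 256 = 19.98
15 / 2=7.50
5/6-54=-53.17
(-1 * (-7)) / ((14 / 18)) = 9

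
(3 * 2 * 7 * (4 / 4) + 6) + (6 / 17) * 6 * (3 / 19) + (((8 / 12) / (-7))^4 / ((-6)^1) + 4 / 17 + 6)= 10283763734 / 188452089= 54.57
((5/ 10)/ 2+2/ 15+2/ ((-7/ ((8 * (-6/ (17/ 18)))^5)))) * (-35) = -57776331133295857/ 17038284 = -3390971246.48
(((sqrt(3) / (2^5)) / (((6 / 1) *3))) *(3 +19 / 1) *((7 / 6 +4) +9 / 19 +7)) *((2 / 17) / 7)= 0.01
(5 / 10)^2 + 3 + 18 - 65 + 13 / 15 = -2573 / 60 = -42.88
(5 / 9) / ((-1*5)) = -1 / 9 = -0.11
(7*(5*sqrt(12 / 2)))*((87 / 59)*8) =24360*sqrt(6) / 59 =1011.35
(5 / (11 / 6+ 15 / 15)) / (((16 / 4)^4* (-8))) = -15 / 17408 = -0.00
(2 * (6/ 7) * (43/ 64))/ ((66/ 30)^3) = 0.11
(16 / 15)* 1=16 / 15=1.07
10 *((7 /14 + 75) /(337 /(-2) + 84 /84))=-302 /67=-4.51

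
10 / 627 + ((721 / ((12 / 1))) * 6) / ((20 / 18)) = 4068803 / 12540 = 324.47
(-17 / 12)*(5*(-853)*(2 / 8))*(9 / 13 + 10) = 16150.95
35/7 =5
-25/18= -1.39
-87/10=-8.70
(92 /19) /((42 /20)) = 920 /399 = 2.31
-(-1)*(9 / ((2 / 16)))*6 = 432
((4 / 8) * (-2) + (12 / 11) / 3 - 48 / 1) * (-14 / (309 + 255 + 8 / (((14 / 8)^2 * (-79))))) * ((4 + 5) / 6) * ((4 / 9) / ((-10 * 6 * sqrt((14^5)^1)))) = -8453 * sqrt(14) / 1729027872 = -0.00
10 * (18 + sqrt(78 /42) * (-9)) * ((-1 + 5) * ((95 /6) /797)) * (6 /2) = 34200 /797- 17100 * sqrt(91) /5579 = 13.67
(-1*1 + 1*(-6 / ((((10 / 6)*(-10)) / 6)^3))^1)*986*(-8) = 88747888 / 15625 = 5679.86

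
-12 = -12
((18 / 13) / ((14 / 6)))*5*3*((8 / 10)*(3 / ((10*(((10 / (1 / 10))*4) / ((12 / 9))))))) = 81 / 11375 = 0.01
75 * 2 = 150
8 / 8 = 1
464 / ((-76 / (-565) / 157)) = 10289780 / 19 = 541567.37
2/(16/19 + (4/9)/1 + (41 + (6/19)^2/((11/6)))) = 0.05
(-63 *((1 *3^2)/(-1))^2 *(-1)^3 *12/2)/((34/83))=1270647/17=74743.94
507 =507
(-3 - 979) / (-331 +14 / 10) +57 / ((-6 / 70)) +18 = -530673 / 824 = -644.02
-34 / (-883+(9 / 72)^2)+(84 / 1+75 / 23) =4933375 / 56511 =87.30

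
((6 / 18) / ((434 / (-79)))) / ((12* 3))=-79 / 46872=-0.00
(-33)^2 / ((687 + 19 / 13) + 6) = 1.57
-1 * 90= -90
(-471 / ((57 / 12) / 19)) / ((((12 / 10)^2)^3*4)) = -2453125 / 15552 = -157.74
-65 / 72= -0.90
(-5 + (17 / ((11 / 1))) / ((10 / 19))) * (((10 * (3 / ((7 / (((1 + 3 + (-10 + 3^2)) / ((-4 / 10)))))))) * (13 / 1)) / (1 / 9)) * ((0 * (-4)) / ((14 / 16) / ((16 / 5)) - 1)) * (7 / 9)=0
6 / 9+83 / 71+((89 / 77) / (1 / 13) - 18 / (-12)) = 602299 / 32802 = 18.36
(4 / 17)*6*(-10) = -240 / 17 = -14.12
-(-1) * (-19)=-19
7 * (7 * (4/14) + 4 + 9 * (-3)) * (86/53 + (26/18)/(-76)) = -2848615/12084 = -235.73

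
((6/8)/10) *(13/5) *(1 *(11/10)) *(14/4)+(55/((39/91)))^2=592927027/36000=16470.20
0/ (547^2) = 0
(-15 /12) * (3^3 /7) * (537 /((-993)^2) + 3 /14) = -44484975 /42947912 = -1.04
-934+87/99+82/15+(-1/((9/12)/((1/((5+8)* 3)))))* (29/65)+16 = -76265737/83655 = -911.67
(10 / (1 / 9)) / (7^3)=90 / 343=0.26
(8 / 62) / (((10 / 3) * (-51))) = -2 / 2635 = -0.00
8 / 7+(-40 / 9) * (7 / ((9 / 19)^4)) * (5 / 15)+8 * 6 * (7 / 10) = -1061735048 / 6200145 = -171.24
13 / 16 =0.81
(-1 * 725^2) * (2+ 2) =-2102500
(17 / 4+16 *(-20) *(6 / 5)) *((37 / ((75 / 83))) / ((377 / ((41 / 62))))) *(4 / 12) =-6169639 / 678600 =-9.09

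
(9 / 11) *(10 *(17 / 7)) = 1530 / 77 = 19.87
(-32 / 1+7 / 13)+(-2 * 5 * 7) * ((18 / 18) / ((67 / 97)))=-132.80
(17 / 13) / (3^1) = 17 / 39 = 0.44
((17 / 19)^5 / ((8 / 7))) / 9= 9938999 / 178279128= 0.06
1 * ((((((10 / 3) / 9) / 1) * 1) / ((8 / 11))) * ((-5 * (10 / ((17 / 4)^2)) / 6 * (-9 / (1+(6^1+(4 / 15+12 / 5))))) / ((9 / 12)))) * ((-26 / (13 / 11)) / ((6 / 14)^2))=-23716000 / 678861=-34.93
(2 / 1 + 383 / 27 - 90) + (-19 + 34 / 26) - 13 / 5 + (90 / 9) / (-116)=-9587939 / 101790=-94.19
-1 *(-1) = 1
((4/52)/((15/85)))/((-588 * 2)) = -17/45864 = -0.00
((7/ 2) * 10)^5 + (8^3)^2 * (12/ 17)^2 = 15216570611/ 289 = 52652493.46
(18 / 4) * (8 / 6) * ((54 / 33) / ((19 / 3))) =324 / 209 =1.55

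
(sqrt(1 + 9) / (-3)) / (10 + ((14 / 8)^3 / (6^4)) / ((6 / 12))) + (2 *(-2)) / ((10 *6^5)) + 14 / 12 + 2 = 61559 / 19440 - 13824 *sqrt(10) / 415063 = 3.06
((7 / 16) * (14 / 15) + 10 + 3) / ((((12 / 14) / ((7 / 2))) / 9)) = 78841 / 160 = 492.76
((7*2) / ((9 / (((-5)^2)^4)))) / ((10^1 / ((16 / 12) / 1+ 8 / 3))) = 2187500 / 9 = 243055.56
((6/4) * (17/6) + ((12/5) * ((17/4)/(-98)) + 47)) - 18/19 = 934697/18620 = 50.20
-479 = -479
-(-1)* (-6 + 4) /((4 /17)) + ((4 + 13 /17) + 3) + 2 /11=-207 /374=-0.55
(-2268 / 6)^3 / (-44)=13502538 / 11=1227503.45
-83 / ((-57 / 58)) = 4814 / 57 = 84.46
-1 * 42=-42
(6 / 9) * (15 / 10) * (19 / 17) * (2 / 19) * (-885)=-104.12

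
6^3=216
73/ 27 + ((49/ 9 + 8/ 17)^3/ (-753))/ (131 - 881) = 43756086655/ 16181564886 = 2.70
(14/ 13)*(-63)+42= -336/ 13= -25.85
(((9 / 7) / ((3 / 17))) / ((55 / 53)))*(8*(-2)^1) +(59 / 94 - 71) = -6612087 / 36190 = -182.70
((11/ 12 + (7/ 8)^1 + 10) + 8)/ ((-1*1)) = -19.79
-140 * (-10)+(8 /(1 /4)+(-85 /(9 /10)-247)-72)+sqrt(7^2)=9230 /9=1025.56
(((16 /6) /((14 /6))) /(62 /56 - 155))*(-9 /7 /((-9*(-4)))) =8 /30163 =0.00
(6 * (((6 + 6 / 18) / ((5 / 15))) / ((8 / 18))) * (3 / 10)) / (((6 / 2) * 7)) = 513 / 140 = 3.66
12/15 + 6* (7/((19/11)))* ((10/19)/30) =2214/1805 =1.23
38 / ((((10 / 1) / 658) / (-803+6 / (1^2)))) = -9964094 / 5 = -1992818.80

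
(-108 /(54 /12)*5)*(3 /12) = -30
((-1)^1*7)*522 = -3654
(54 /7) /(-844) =-27 /2954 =-0.01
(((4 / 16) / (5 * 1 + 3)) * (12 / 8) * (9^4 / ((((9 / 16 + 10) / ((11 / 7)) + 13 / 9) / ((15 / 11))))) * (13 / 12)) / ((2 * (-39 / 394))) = -11632653 / 41392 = -281.04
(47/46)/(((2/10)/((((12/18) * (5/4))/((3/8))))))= 2350/207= 11.35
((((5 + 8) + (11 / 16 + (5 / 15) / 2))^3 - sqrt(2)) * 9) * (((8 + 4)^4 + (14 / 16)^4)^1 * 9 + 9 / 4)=74935677026098875 / 16777216 - 6879984561 * sqrt(2) / 4096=4464138978.63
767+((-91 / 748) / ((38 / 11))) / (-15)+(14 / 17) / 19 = 29730691 / 38760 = 767.05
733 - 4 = 729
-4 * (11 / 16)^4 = -14641 / 16384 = -0.89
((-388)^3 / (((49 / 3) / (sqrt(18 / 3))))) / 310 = -87616608 *sqrt(6) / 7595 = -28257.54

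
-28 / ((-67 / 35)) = 980 / 67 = 14.63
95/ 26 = 3.65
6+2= 8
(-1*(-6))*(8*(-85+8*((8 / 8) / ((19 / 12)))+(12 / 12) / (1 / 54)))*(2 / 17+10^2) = -2369184 / 19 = -124693.89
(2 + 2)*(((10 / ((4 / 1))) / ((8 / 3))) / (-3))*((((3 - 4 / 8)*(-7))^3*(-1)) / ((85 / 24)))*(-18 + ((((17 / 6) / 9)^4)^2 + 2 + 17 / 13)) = 592085911038548418625 / 21304977941265408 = 27790.97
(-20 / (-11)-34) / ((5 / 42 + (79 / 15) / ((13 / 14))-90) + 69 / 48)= 7731360 / 19885063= 0.39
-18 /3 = -6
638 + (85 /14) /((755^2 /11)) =1018292847 /1596070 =638.00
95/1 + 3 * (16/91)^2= 787463/8281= 95.09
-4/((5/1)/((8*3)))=-96/5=-19.20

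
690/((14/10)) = 492.86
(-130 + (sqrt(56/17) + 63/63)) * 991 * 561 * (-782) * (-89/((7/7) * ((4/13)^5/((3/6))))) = -926637243903166653/1024 + 422543202874221 * sqrt(238)/512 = -892187388492036.73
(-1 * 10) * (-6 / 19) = 60 / 19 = 3.16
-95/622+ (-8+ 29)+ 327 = 216361/622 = 347.85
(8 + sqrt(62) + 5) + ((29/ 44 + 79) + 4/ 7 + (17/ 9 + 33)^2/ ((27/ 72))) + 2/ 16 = sqrt(62) + 499855289/ 149688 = 3347.19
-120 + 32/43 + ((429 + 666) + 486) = 62855/43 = 1461.74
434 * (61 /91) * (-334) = -1263188 /13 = -97168.31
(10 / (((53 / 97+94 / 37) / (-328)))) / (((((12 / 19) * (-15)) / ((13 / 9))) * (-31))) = -145383212 / 27819369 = -5.23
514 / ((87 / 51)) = 8738 / 29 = 301.31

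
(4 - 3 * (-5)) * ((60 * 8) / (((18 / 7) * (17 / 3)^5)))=861840 / 1419857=0.61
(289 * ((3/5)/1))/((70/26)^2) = 146523/6125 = 23.92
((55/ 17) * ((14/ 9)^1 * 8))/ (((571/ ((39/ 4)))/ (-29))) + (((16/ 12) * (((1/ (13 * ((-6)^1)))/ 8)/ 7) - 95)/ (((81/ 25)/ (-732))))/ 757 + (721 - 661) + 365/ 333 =417917230115690/ 6012156806019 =69.51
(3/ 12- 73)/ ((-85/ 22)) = 3201/ 170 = 18.83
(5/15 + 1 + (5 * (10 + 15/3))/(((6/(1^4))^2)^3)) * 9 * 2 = 20761/864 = 24.03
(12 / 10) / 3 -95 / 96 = -283 / 480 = -0.59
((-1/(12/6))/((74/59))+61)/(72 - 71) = 8969/148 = 60.60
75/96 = 25/32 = 0.78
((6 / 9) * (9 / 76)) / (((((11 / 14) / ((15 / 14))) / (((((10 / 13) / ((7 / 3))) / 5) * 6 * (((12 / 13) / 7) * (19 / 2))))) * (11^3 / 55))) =24300 / 11022011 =0.00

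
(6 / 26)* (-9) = -27 / 13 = -2.08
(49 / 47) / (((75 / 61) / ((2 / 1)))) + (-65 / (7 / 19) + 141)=-832354 / 24675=-33.73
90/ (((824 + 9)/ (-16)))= -1440/ 833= -1.73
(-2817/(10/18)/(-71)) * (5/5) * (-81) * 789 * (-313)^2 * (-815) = 25874243325714519/71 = 364425962334007.31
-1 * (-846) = 846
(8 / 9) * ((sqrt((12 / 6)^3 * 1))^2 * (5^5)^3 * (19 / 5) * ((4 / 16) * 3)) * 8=4947916666666.67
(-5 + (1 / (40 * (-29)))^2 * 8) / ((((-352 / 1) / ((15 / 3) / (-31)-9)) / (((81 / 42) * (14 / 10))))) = -52006293 / 148016000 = -0.35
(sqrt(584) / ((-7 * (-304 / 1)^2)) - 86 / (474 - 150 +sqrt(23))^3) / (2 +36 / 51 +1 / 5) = -85 * sqrt(146) / 79893632 - 248792779800 / 285549579170600719 +177099370 * sqrt(23) / 21965352243892363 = -0.00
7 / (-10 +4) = -7 / 6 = -1.17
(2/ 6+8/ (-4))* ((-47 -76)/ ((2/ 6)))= 615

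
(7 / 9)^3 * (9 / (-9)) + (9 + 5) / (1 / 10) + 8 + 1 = 108278 / 729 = 148.53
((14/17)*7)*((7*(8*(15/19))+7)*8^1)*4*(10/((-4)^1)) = -7628320/323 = -23617.09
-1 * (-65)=65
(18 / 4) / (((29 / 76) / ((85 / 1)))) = 29070 / 29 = 1002.41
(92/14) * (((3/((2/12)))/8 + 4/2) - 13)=-115/2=-57.50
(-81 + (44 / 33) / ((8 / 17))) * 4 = -938 / 3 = -312.67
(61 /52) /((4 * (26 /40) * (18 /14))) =2135 /6084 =0.35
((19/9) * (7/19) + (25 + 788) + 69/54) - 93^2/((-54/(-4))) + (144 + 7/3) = 5773/18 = 320.72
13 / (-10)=-13 / 10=-1.30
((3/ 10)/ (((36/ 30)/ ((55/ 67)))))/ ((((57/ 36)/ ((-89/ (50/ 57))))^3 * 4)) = -5653146411/ 418750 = -13500.05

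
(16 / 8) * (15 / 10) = 3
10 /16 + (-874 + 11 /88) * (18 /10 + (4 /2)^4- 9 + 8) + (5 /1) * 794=-428419 /40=-10710.48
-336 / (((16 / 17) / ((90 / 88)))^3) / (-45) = 9.58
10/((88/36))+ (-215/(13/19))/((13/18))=-801225/1859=-431.00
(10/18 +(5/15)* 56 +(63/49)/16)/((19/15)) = 15.24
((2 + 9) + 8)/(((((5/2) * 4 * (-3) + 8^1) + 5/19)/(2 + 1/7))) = -5415/2891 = -1.87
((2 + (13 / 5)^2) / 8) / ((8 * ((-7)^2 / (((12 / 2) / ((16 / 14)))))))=657 / 44800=0.01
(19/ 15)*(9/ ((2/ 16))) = 456/ 5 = 91.20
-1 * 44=-44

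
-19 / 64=-0.30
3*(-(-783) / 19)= 2349 / 19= 123.63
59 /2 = 29.50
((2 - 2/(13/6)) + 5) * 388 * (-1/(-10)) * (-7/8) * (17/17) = -53641/260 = -206.31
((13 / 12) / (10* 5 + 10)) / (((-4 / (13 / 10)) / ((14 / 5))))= -1183 / 72000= -0.02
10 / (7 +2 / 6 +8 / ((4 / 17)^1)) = 15 / 62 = 0.24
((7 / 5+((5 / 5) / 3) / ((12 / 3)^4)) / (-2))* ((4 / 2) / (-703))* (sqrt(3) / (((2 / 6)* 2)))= 5381* sqrt(3) / 1799680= 0.01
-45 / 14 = -3.21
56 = 56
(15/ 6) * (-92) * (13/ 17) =-175.88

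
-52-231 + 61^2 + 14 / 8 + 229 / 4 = 3497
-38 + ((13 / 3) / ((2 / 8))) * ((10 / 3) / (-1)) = -862 / 9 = -95.78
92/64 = 23/16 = 1.44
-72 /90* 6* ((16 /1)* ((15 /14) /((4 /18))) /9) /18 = -16 /7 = -2.29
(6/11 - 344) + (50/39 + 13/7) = -1021967/3003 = -340.32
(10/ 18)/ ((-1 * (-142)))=0.00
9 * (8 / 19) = 72 / 19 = 3.79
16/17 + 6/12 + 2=117/34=3.44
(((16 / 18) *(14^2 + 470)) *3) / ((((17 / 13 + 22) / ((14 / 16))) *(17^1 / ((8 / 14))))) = 3848 / 1717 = 2.24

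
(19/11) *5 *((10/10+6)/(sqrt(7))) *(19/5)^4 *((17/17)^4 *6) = 28586.80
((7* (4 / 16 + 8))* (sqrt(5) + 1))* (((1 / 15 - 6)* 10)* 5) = -34265* sqrt(5) / 2 - 34265 / 2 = -55441.93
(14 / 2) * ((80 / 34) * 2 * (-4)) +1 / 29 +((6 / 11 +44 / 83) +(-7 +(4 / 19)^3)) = -424952061988 / 3087297631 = -137.65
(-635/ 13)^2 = 403225/ 169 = 2385.95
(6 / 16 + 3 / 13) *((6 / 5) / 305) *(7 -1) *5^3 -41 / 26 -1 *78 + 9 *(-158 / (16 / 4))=-433.29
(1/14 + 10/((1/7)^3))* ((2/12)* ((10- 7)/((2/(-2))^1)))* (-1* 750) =18007875/14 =1286276.79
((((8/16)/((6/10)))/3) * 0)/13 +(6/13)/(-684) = -1/1482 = -0.00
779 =779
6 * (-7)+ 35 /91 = -541 /13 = -41.62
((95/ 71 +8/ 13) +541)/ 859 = 501146/ 792857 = 0.63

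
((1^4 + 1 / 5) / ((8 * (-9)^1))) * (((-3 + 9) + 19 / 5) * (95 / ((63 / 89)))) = -11837 / 540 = -21.92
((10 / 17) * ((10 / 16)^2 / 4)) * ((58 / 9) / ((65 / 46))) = 16675 / 63648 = 0.26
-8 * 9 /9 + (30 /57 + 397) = 7401 /19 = 389.53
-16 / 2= -8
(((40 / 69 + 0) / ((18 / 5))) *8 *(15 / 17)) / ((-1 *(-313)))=4000 / 1101447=0.00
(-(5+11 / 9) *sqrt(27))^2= 3136 / 3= 1045.33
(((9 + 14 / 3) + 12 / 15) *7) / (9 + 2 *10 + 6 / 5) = 1519 / 453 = 3.35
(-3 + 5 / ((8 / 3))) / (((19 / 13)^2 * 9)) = -169 / 2888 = -0.06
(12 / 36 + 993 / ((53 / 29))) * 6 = 3262.04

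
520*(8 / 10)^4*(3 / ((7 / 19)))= 1517568 / 875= 1734.36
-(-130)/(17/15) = 1950/17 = 114.71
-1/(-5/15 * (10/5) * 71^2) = 3/10082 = 0.00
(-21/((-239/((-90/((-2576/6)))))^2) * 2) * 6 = -164025/846076252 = -0.00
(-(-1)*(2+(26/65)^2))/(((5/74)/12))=47952/125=383.62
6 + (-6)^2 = 42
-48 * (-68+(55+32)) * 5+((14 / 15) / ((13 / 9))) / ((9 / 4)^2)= -8002576 / 1755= -4559.87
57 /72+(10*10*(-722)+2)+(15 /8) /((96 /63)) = -55446511 /768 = -72195.98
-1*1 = -1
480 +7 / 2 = 967 / 2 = 483.50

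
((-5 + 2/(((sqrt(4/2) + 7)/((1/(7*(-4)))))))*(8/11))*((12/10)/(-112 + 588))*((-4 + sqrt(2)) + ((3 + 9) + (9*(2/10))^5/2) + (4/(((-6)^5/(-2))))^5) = -51988299153145611366791/324350364294517176000000 -8891927005574998546891*sqrt(2)/973051092883551528000000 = -0.17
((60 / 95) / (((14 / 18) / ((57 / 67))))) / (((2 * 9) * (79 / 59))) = 1062 / 37051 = 0.03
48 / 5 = 9.60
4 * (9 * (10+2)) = 432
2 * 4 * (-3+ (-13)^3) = -17600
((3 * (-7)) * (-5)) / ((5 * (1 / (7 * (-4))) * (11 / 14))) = -8232 / 11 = -748.36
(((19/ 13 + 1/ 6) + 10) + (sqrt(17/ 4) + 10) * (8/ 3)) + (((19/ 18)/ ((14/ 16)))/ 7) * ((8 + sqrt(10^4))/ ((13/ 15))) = 4 * sqrt(17)/ 3 + 228443/ 3822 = 65.27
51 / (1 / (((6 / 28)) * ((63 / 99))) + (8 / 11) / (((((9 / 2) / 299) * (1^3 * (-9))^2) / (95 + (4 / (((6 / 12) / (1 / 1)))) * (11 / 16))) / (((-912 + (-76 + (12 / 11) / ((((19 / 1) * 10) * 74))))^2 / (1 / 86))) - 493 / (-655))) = 6.14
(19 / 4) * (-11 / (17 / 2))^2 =2299 / 289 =7.96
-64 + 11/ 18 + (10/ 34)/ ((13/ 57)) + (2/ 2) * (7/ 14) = -122521/ 1989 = -61.60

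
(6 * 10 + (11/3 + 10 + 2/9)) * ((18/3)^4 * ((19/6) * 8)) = 2425920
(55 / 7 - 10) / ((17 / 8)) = -1.01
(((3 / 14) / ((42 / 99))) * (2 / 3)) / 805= 33 / 78890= 0.00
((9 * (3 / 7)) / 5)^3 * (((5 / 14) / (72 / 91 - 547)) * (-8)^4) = -524040192 / 426220375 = -1.23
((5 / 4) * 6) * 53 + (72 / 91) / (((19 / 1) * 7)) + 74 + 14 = 11752157 / 24206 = 485.51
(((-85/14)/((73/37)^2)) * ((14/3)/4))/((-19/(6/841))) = 116365/170304182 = 0.00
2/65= 0.03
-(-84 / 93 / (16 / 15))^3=1157625 / 1906624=0.61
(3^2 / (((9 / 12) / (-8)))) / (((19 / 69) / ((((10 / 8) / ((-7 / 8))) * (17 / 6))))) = 187680 / 133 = 1411.13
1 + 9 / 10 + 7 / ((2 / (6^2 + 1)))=657 / 5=131.40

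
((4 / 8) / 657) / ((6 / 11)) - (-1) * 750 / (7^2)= 15.31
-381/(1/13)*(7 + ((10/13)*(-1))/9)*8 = -821944/3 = -273981.33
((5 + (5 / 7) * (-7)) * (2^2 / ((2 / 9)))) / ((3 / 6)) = 0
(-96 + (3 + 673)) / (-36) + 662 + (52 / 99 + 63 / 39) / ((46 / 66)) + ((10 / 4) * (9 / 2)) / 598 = 13971221 / 21528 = 648.98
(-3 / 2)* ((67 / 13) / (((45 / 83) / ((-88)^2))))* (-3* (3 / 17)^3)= 581369184 / 319345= 1820.51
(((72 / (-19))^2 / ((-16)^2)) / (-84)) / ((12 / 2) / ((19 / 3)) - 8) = 27 / 285152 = 0.00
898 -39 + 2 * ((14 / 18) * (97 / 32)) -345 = 74695 / 144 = 518.72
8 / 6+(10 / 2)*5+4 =91 / 3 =30.33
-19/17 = -1.12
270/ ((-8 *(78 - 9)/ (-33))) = 1485/ 92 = 16.14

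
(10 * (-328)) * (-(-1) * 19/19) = -3280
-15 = -15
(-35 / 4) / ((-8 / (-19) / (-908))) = 150955 / 8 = 18869.38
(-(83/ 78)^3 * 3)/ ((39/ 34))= -9720379/ 3084588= -3.15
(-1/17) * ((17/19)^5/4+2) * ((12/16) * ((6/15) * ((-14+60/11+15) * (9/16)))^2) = -26004309564987/130389392460800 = -0.20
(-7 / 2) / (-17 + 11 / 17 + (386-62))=-0.01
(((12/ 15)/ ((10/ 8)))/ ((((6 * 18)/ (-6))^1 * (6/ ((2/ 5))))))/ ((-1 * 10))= 4/ 16875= 0.00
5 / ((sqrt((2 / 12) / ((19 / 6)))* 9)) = 5* sqrt(19) / 9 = 2.42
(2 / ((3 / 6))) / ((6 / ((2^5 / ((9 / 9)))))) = 64 / 3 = 21.33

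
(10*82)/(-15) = -164/3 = -54.67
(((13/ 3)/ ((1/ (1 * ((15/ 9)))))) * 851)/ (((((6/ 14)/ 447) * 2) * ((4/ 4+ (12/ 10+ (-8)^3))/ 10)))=-1442338625/ 22941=-62871.65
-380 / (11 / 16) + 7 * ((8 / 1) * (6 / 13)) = -526.88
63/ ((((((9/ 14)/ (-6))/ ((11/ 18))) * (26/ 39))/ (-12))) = 6468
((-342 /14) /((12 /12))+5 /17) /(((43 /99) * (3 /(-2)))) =189552 /5117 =37.04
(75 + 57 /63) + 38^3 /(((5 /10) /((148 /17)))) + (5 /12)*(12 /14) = 682223155 /714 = 955494.61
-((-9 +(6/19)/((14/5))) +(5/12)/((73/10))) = 514391/58254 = 8.83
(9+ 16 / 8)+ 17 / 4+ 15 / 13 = 853 / 52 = 16.40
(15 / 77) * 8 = 120 / 77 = 1.56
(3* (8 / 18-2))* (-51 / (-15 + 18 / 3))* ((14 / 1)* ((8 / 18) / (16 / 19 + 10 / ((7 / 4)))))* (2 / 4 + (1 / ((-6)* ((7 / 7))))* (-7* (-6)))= 1440257 / 8829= 163.13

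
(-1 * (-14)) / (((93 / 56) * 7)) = 112 / 93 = 1.20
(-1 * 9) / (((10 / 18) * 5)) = -81 / 25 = -3.24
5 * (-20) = -100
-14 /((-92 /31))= 217 /46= 4.72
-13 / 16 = -0.81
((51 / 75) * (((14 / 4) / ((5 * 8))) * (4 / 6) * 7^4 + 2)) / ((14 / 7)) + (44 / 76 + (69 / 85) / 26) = 1232238601 / 25194000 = 48.91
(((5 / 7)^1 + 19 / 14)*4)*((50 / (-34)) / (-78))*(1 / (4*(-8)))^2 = 725 / 4752384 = 0.00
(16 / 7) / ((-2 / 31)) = -248 / 7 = -35.43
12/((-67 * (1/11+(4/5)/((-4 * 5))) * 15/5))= -550/469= -1.17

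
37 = 37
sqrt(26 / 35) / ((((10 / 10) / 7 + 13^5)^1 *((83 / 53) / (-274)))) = -7261 *sqrt(910) / 539303290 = -0.00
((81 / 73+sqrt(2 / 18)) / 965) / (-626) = -158 / 66147855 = -0.00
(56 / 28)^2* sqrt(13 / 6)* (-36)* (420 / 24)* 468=-196560* sqrt(78)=-1735970.92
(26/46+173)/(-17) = -3992/391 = -10.21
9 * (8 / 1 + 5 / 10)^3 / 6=921.19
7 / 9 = 0.78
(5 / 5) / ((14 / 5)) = 5 / 14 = 0.36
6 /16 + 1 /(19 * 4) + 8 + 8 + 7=3555 /152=23.39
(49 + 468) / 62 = 517 / 62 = 8.34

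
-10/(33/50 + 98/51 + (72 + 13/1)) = -25500/223333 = -0.11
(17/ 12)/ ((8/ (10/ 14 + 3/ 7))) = 17/ 84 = 0.20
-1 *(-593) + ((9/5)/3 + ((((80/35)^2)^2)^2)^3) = 396141381184416425488837693848/957906156902832072005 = 413549258.80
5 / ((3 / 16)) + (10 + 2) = 116 / 3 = 38.67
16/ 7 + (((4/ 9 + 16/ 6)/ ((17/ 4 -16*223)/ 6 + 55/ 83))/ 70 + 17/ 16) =949675627/ 283642800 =3.35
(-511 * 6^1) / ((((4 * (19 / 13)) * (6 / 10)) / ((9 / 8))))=-298935 / 304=-983.34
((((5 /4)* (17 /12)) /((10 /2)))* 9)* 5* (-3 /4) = -765 /64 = -11.95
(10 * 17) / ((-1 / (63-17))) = -7820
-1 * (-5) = 5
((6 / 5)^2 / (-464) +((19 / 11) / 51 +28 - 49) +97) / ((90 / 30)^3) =123694451 / 43926300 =2.82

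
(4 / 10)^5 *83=2656 / 3125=0.85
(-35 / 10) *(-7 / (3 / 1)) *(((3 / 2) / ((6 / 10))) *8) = 490 / 3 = 163.33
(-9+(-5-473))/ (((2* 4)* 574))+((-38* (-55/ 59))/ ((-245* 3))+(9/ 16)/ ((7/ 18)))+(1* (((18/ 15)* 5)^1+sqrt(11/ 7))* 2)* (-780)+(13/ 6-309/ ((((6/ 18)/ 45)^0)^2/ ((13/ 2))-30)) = -1719325802573/ 183960112-1560* sqrt(77)/ 7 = -11301.75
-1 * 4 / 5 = -4 / 5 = -0.80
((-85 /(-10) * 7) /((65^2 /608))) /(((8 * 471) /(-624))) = -72352 /51025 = -1.42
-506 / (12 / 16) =-2024 / 3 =-674.67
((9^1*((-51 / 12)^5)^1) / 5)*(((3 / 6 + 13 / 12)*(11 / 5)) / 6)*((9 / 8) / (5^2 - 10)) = -890250339 / 8192000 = -108.67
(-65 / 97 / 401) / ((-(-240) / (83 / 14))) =-1079 / 26138784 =-0.00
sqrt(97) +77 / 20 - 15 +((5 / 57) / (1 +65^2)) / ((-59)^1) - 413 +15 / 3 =-59569757327 / 142120380 +sqrt(97) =-409.30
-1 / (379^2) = -1 / 143641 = -0.00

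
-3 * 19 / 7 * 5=-285 / 7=-40.71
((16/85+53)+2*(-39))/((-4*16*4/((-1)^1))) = -2109/21760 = -0.10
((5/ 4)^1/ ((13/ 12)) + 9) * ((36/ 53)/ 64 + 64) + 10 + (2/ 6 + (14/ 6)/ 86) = 78252537/ 118508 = 660.31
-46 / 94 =-23 / 47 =-0.49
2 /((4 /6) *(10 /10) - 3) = -6 /7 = -0.86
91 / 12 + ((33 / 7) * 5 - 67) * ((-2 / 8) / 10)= 3641 / 420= 8.67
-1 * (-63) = 63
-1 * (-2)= 2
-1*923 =-923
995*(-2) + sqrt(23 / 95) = -1990 + sqrt(2185) / 95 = -1989.51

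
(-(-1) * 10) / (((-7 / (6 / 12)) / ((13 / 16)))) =-65 / 112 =-0.58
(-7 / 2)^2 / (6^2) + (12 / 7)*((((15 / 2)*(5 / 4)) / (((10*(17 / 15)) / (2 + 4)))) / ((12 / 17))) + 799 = 817885 / 1008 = 811.39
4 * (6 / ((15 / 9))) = 72 / 5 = 14.40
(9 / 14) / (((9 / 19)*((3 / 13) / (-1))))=-5.88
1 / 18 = 0.06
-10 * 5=-50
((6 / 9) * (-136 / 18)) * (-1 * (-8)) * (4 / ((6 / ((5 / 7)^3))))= -272000 / 27783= -9.79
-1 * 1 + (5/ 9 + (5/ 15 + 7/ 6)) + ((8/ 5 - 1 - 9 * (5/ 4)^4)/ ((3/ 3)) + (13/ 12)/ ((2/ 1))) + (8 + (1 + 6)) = -55013/ 11520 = -4.78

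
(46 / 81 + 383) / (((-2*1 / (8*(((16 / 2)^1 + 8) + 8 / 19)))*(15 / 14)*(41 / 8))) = -1447566848 / 315495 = -4588.24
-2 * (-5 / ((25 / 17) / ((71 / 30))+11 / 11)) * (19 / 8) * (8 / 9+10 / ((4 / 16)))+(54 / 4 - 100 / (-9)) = 1156069 / 1854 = 623.55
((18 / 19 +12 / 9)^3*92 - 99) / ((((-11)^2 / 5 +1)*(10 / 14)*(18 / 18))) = 183789893 / 3333474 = 55.13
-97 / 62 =-1.56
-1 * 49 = -49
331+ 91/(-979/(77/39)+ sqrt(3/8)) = 10628315365/32127527 - 8918 * sqrt(6)/96382581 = 330.82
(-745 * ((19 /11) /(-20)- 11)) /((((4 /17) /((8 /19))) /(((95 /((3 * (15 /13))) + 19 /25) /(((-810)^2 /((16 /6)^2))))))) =1834175696 /405961875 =4.52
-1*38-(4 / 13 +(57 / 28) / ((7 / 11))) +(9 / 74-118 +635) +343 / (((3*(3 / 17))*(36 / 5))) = 2159559635 / 3818178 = 565.60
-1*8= -8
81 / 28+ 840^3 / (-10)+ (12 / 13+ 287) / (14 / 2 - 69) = -668807213359 / 11284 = -59270401.75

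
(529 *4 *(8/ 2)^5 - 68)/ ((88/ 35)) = 18958765/ 22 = 861762.05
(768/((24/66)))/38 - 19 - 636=-11389/19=-599.42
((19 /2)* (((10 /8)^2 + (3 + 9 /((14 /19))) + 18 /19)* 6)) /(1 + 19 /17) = 641189 /1344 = 477.08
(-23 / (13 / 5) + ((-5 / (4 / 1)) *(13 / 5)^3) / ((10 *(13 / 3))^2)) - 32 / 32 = -1281521 / 130000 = -9.86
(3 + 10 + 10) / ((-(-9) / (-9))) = -23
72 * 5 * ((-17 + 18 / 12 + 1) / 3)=-1740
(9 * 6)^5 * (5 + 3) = 3673320192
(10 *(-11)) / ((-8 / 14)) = 192.50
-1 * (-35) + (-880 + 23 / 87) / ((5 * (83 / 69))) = -1339126 / 12035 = -111.27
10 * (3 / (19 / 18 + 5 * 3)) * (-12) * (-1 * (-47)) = -304560 / 289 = -1053.84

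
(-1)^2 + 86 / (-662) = 288 / 331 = 0.87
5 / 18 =0.28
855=855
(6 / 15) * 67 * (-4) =-536 / 5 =-107.20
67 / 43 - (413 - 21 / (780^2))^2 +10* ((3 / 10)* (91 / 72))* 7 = -301601040413589307 / 1768497120000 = -170540.87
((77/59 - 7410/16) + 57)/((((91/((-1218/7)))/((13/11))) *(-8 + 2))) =-5541175/36344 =-152.46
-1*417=-417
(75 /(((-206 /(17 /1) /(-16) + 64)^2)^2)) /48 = 534534400 /6016057595436001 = 0.00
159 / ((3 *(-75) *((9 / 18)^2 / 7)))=-1484 / 75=-19.79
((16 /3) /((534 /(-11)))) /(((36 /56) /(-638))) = 786016 /7209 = 109.03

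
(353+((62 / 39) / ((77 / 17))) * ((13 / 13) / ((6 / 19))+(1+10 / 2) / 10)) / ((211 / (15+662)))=10805215172 / 9504495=1136.85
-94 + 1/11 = -1033/11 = -93.91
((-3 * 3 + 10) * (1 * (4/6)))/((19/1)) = 2/57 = 0.04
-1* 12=-12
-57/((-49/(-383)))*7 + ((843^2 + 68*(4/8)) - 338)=4950584/7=707226.29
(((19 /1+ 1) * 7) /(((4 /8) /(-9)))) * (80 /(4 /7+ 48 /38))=-6703200 /61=-109888.52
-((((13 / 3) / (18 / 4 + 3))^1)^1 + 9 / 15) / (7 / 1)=-53 / 315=-0.17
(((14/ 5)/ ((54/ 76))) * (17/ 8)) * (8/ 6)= 4522/ 405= 11.17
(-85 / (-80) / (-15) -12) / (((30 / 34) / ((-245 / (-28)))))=-344743 / 2880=-119.70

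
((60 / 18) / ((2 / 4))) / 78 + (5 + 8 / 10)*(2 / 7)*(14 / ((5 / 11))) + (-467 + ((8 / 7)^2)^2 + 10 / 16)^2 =233066829305927413 / 1079170747200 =215968.45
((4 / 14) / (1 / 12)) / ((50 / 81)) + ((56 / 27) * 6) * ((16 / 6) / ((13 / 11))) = 2065972 / 61425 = 33.63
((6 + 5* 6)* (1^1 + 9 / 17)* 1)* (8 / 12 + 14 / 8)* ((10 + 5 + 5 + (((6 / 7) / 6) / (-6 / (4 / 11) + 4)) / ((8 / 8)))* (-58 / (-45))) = 50991512 / 14875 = 3428.00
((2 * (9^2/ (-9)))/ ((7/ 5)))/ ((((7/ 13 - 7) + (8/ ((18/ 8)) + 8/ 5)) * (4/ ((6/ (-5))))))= -2.95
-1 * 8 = -8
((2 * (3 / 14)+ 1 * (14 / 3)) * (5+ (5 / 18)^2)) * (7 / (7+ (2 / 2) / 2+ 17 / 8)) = 50290 / 2673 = 18.81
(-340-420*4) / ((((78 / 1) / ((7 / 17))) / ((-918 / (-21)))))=-6060 / 13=-466.15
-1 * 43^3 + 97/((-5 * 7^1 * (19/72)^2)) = -1005073793/12635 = -79546.80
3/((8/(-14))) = -21/4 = -5.25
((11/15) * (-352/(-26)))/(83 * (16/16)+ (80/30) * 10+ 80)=1936/36985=0.05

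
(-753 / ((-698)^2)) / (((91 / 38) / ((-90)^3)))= 470.49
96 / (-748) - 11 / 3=-2129 / 561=-3.80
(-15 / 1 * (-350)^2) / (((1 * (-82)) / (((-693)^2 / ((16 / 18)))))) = 1985529459375 / 164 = 12106886947.41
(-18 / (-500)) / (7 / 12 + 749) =54 / 1124375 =0.00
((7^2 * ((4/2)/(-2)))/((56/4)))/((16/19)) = -133/32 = -4.16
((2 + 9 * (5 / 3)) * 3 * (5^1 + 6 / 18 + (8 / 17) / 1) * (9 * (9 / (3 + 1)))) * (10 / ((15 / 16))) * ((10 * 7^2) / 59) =31328640 / 59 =530993.90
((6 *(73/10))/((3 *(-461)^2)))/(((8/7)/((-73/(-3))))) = 37303/25502520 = 0.00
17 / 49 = 0.35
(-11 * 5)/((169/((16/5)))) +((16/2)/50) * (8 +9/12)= 303/845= 0.36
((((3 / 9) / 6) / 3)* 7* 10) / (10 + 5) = 7 / 81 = 0.09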